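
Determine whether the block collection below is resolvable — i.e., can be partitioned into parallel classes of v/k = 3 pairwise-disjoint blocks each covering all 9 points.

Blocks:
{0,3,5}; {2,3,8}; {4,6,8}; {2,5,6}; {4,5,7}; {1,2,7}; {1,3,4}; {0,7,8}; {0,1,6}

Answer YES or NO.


v = 9, block size k = 3, number of blocks = 9.
For resolvability, blocks must partition into parallel classes of size v/k = 3.
Total blocks must therefore be a multiple of 3: 9 = 3·3 + 0 ⇒ divisible ✓.
Greedy packing gives 3 candidate class(es). Each should be a full parallel class (size 3, covers all 9 points).
  Class 1 (3 blocks): {0,3,5}; {4,6,8}; {1,2,7}. Points covered: [0, 1, 2, 3, 4, 5, 6, 7, 8].
  Class 2 (3 blocks): {2,3,8}; {4,5,7}; {0,1,6}. Points covered: [0, 1, 2, 3, 4, 5, 6, 7, 8].
  Class 3 (3 blocks): {2,5,6}; {1,3,4}; {0,7,8}. Points covered: [0, 1, 2, 3, 4, 5, 6, 7, 8].
All classes full (size 3)? YES. All classes cover every point? YES.
Resolvable? YES.

YES


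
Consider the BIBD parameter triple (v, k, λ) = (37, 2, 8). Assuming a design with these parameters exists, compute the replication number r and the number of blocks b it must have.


Any 2-(v, k, λ) BIBD satisfies two necessary conditions:
  (i)  Each point sits in r blocks, and counting incidences through any fixed point gives r(k − 1) = λ(v − 1), so r = λ(v − 1)/(k − 1).
  (ii) Total incidences bk = vr, so b = vr/k.
Step 1: r = λ(v − 1)/(k − 1) = 8·(37 − 1)/(2 − 1) = 8·36/1 = 288/1 = 288.
Step 2: b = vr/k = 37·288/2 = 10656/2 = 5328.
Check integrality: r = 288 ∈ Z ✓, b = 5328 ∈ Z ✓.
(These identities are necessary conditions: they determine r and b for any design with these parameters, but do not by themselves prove that one exists.)

r = 288, b = 5328.


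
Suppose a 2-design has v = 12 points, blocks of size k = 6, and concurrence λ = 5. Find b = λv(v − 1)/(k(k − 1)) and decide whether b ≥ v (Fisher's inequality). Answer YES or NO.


b = λv(v − 1)/(k(k − 1)) = 5·12·11/(6·5) = 660/30 = 22.
Compare with v = 12: b ≥ v, so Fisher's inequality holds.

YES


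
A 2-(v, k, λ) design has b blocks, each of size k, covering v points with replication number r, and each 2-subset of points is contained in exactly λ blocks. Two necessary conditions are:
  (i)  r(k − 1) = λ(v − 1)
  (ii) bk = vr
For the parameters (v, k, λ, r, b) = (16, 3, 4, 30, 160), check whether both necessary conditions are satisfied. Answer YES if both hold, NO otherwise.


Condition (i): r(k − 1) = 30·2 = 60; λ(v − 1) = 4·15 = 60. Match? YES.
Condition (ii): bk = 160·3 = 480; vr = 16·30 = 480. Match? YES.
Both conditions hold? YES.

YES


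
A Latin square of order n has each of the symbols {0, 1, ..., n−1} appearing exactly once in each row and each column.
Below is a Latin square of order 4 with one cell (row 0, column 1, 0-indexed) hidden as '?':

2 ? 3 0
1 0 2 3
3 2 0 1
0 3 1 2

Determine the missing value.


Row 0 contains symbols [0, 2, 3] — missing [1].
Column 1 contains symbols [0, 2, 3] — missing [1].
The missing symbol must appear in both missing sets; intersection = [1].
Therefore the hidden value is 1.

Missing value = 1.


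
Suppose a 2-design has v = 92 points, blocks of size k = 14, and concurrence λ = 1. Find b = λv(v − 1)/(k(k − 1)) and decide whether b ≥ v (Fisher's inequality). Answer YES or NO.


b = λv(v − 1)/(k(k − 1)) = 1·92·91/(14·13) = 8372/182 = 46.
Compare with v = 92: b < v, so Fisher's inequality fails.

NO


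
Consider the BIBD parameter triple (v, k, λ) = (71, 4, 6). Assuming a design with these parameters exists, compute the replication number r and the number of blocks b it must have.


Any 2-(v, k, λ) BIBD satisfies two necessary conditions:
  (i)  Each point sits in r blocks, and counting incidences through any fixed point gives r(k − 1) = λ(v − 1), so r = λ(v − 1)/(k − 1).
  (ii) Total incidences bk = vr, so b = vr/k.
Step 1: r = λ(v − 1)/(k − 1) = 6·(71 − 1)/(4 − 1) = 6·70/3 = 420/3 = 140.
Step 2: b = vr/k = 71·140/4 = 9940/4 = 2485.
Check integrality: r = 140 ∈ Z ✓, b = 2485 ∈ Z ✓.
(These identities are necessary conditions: they determine r and b for any design with these parameters, but do not by themselves prove that one exists.)

r = 140, b = 2485.


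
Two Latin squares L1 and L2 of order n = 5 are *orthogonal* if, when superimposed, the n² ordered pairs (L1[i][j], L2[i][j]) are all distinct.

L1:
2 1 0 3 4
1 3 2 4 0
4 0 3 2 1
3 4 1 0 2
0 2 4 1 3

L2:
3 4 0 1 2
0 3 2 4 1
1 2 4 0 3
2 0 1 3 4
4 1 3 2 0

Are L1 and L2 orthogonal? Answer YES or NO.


Form the n² = 25 superimposed pairs (L1[i][j], L2[i][j]), row by row (rows and columns indexed from 0):
row 0: (2,3) (1,4) (0,0) (3,1) (4,2)
row 1: (1,0) (3,3) (2,2) (4,4) (0,1)
row 2: (4,1) (0,2) (3,4) (2,0) (1,3)
row 3: (3,2) (4,0) (1,1) (0,3) (2,4)
row 4: (0,4) (2,1) (4,3) (1,2) (3,0)
Orthogonality requires all 25 pairs distinct.
Check by first coordinate: for each symbol s of L1, list the L2 entries in the n cells where L1 = s; they must all differ.
  L1 = 0: L2 entries (in reading order) 0, 1, 2, 3, 4 — all 5 distinct ✓
  L1 = 1: L2 entries (in reading order) 4, 0, 3, 1, 2 — all 5 distinct ✓
  L1 = 2: L2 entries (in reading order) 3, 2, 0, 4, 1 — all 5 distinct ✓
  L1 = 3: L2 entries (in reading order) 1, 3, 4, 2, 0 — all 5 distinct ✓
  L1 = 4: L2 entries (in reading order) 2, 4, 1, 0, 3 — all 5 distinct ✓
Every symbol of L1 meets every symbol of L2 exactly once, so all 25 pairs are distinct (25 of 25).
Conclusion: YES.

YES


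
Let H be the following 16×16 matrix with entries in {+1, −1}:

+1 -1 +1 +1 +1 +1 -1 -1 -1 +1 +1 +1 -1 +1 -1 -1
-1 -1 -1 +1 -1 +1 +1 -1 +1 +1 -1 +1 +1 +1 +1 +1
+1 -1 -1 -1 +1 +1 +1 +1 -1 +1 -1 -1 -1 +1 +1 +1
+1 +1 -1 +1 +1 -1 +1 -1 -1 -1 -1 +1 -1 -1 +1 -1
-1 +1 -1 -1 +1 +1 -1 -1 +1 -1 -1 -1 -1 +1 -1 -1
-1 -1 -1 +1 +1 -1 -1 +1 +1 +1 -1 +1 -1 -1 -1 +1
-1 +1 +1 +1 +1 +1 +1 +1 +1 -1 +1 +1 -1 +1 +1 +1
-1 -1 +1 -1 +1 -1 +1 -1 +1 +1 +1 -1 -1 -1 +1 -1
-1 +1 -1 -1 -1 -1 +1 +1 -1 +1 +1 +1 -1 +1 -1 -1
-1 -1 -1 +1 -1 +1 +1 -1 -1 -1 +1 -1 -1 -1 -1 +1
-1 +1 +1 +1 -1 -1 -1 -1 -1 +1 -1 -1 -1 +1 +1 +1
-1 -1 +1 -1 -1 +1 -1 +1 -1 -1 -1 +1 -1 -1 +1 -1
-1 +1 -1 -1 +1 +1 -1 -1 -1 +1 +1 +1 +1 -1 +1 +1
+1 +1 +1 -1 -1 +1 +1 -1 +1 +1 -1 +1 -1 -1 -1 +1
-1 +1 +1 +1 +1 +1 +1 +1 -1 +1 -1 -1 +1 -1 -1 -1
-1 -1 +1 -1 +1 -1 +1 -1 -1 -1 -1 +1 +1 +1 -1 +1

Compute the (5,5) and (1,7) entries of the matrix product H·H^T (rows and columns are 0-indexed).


Row 1 of H: [-1, -1, -1, 1, -1, 1, 1, -1, 1, 1, -1, 1, 1, 1, 1, 1].
Row 5 of H: [-1, -1, -1, 1, 1, -1, -1, 1, 1, 1, -1, 1, -1, -1, -1, 1].
Row 7 of H: [-1, -1, 1, -1, 1, -1, 1, -1, 1, 1, 1, -1, -1, -1, 1, -1].
(H·H^T)[5][5] = Σ_j H[5][j]·H[5][j] = (-1)² + (-1)² + (-1)² + (1)² + (1)² + (-1)² + (-1)² + (1)² + (1)² + (1)² + (-1)² + (1)² + (-1)² + (-1)² + (-1)² + (1)² = 1 + 1 + 1 + 1 + 1 + 1 + 1 + 1 + 1 + 1 + 1 + 1 + 1 + 1 + 1 + 1 = 16.
(H·H^T)[1][7] = Σ_j H[1][j]·H[7][j] = (-1)·(-1) + (-1)·(-1) + (-1)·(1) + (1)·(-1) + (-1)·(1) + (1)·(-1) + (1)·(1) + (-1)·(-1) + (1)·(1) + (1)·(1) + (-1)·(1) + (1)·(-1) + (1)·(-1) + (1)·(-1) + (1)·(1) + (1)·(-1) = 1 + 1 + -1 + -1 + -1 + -1 + 1 + 1 + 1 + 1 + -1 + -1 + -1 + -1 + 1 + -1 = -2.
Rows 1 and 7 are not orthogonal (dot product = -2 ≠ 0), so H is not a Hadamard matrix.

(5,5) entry = 16; (1,7) entry = -2.


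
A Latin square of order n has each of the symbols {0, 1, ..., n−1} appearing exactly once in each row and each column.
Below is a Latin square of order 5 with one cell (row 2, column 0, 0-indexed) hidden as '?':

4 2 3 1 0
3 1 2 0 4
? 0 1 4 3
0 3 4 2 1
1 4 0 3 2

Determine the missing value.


Row 2 contains symbols [0, 1, 3, 4] — missing [2].
Column 0 contains symbols [0, 1, 3, 4] — missing [2].
The missing symbol must appear in both missing sets; intersection = [2].
Therefore the hidden value is 2.

Missing value = 2.


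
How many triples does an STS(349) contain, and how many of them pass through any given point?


An STS(v) is a 2-(v, 3, 1) BIBD: block size k = 3, λ = 1.
Replication: r(k − 1) = λ(v − 1) ⇒ r·2 = 349 − 1 = 348 ⇒ r = 174.
Block count: bk = vr ⇒ b·3 = 349·174 = 60726 ⇒ b = 20242.
(Check via b = v(v − 1)/6 = 349·348/6 = 121452/6 = 20242.)

r = 174, b = 20242.


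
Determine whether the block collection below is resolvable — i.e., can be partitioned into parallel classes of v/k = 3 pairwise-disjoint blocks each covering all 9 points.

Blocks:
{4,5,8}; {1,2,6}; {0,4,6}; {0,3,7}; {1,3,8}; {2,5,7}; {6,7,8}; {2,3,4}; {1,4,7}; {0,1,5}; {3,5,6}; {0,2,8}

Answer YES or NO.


v = 9, block size k = 3, number of blocks = 12.
For resolvability, blocks must partition into parallel classes of size v/k = 3.
Total blocks must therefore be a multiple of 3: 12 = 3·4 + 0 ⇒ divisible ✓.
Greedy packing gives 4 candidate class(es). Each should be a full parallel class (size 3, covers all 9 points).
  Class 1 (3 blocks): {4,5,8}; {1,2,6}; {0,3,7}. Points covered: [0, 1, 2, 3, 4, 5, 6, 7, 8].
  Class 2 (3 blocks): {0,4,6}; {1,3,8}; {2,5,7}. Points covered: [0, 1, 2, 3, 4, 5, 6, 7, 8].
  Class 3 (3 blocks): {6,7,8}; {2,3,4}; {0,1,5}. Points covered: [0, 1, 2, 3, 4, 5, 6, 7, 8].
  Class 4 (3 blocks): {1,4,7}; {3,5,6}; {0,2,8}. Points covered: [0, 1, 2, 3, 4, 5, 6, 7, 8].
All classes full (size 3)? YES. All classes cover every point? YES.
Resolvable? YES.

YES


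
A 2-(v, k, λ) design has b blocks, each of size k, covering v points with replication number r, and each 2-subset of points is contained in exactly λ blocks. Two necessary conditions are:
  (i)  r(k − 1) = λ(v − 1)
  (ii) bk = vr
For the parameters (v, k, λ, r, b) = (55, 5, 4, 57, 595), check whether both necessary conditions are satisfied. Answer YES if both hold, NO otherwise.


Condition (i): r(k − 1) = 57·4 = 228; λ(v − 1) = 4·54 = 216. Match? NO.
Condition (ii): bk = 595·5 = 2975; vr = 55·57 = 3135. Match? NO.
Both conditions hold? NO.

NO


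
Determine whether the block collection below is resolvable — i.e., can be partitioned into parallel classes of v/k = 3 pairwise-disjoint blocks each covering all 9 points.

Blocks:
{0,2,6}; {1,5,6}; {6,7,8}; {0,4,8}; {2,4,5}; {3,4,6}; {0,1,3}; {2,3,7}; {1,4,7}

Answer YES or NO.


v = 9, block size k = 3, number of blocks = 9.
For resolvability, blocks must partition into parallel classes of size v/k = 3.
Total blocks must therefore be a multiple of 3: 9 = 3·3 + 0 ⇒ divisible ✓.
Consider block {0,2,6}. The only other block(s) in the collection disjoint from it are {1,4,7} — just 1 block(s). Any parallel class containing {0,2,6} would need 2 other blocks each disjoint from it, so no parallel class of size 3 can contain {0,2,6}.
Since every block must belong to some parallel class in a resolution, the collection cannot be partitioned into parallel classes.
Resolvable? NO.

NO


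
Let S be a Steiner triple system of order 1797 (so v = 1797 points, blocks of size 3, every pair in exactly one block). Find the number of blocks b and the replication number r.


An STS(v) is a 2-(v, 3, 1) BIBD: block size k = 3, λ = 1.
Replication: r(k − 1) = λ(v − 1) ⇒ r·2 = 1797 − 1 = 1796 ⇒ r = 898.
Block count: bk = vr ⇒ b·3 = 1797·898 = 1613706 ⇒ b = 537902.
(Check via b = v(v − 1)/6 = 1797·1796/6 = 3227412/6 = 537902.)

r = 898, b = 537902.


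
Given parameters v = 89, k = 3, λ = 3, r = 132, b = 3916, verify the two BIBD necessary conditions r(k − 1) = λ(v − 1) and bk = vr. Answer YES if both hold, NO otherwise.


Condition (i): r(k − 1) = 132·2 = 264; λ(v − 1) = 3·88 = 264. Match? YES.
Condition (ii): bk = 3916·3 = 11748; vr = 89·132 = 11748. Match? YES.
Both conditions hold? YES.

YES


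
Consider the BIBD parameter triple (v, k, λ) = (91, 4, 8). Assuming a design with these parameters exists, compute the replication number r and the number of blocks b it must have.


Any 2-(v, k, λ) BIBD satisfies two necessary conditions:
  (i)  Each point sits in r blocks, and counting incidences through any fixed point gives r(k − 1) = λ(v − 1), so r = λ(v − 1)/(k − 1).
  (ii) Total incidences bk = vr, so b = vr/k.
Step 1: r = λ(v − 1)/(k − 1) = 8·(91 − 1)/(4 − 1) = 8·90/3 = 720/3 = 240.
Step 2: b = vr/k = 91·240/4 = 21840/4 = 5460.
Check integrality: r = 240 ∈ Z ✓, b = 5460 ∈ Z ✓.
(These identities are necessary conditions: they determine r and b for any design with these parameters, but do not by themselves prove that one exists.)

r = 240, b = 5460.


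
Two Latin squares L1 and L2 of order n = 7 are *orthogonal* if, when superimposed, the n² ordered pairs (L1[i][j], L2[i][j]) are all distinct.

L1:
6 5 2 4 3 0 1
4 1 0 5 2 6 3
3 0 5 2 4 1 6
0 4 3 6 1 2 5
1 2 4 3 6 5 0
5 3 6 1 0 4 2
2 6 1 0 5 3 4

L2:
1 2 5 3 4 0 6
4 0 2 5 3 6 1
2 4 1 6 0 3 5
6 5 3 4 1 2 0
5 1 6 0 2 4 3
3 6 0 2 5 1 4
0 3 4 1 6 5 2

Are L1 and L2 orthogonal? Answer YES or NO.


Form the n² = 49 superimposed pairs (L1[i][j], L2[i][j]), row by row (rows and columns indexed from 0):
row 0: (6,1) (5,2) (2,5) (4,3) (3,4) (0,0) (1,6)
row 1: (4,4) (1,0) (0,2) (5,5) (2,3) (6,6) (3,1)
row 2: (3,2) (0,4) (5,1) (2,6) (4,0) (1,3) (6,5)
row 3: (0,6) (4,5) (3,3) (6,4) (1,1) (2,2) (5,0)
row 4: (1,5) (2,1) (4,6) (3,0) (6,2) (5,4) (0,3)
row 5: (5,3) (3,6) (6,0) (1,2) (0,5) (4,1) (2,4)
row 6: (2,0) (6,3) (1,4) (0,1) (5,6) (3,5) (4,2)
Orthogonality requires all 49 pairs distinct.
Check by first coordinate: for each symbol s of L1, list the L2 entries in the n cells where L1 = s; they must all differ.
  L1 = 0: L2 entries (in reading order) 0, 2, 4, 6, 3, 5, 1 — all 7 distinct ✓
  L1 = 1: L2 entries (in reading order) 6, 0, 3, 1, 5, 2, 4 — all 7 distinct ✓
  L1 = 2: L2 entries (in reading order) 5, 3, 6, 2, 1, 4, 0 — all 7 distinct ✓
  L1 = 3: L2 entries (in reading order) 4, 1, 2, 3, 0, 6, 5 — all 7 distinct ✓
  L1 = 4: L2 entries (in reading order) 3, 4, 0, 5, 6, 1, 2 — all 7 distinct ✓
  L1 = 5: L2 entries (in reading order) 2, 5, 1, 0, 4, 3, 6 — all 7 distinct ✓
  L1 = 6: L2 entries (in reading order) 1, 6, 5, 4, 2, 0, 3 — all 7 distinct ✓
Every symbol of L1 meets every symbol of L2 exactly once, so all 49 pairs are distinct (49 of 49).
Conclusion: YES.

YES


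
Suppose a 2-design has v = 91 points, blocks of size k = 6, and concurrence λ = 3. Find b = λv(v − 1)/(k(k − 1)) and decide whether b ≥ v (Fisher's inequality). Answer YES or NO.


r = λ(v − 1)/(k − 1) = 3·90/5 = 54.
b = vr/k = 91·54/6 = 819.
Fisher's inequality: b ≥ v ⇔ 819 ≥ 91? YES.

YES


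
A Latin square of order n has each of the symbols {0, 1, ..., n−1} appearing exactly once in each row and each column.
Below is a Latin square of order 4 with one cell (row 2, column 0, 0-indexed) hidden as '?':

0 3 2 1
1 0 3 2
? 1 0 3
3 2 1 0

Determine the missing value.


Row 2 contains symbols [0, 1, 3] — missing [2].
Column 0 contains symbols [0, 1, 3] — missing [2].
The missing symbol must appear in both missing sets; intersection = [2].
Therefore the hidden value is 2.

Missing value = 2.


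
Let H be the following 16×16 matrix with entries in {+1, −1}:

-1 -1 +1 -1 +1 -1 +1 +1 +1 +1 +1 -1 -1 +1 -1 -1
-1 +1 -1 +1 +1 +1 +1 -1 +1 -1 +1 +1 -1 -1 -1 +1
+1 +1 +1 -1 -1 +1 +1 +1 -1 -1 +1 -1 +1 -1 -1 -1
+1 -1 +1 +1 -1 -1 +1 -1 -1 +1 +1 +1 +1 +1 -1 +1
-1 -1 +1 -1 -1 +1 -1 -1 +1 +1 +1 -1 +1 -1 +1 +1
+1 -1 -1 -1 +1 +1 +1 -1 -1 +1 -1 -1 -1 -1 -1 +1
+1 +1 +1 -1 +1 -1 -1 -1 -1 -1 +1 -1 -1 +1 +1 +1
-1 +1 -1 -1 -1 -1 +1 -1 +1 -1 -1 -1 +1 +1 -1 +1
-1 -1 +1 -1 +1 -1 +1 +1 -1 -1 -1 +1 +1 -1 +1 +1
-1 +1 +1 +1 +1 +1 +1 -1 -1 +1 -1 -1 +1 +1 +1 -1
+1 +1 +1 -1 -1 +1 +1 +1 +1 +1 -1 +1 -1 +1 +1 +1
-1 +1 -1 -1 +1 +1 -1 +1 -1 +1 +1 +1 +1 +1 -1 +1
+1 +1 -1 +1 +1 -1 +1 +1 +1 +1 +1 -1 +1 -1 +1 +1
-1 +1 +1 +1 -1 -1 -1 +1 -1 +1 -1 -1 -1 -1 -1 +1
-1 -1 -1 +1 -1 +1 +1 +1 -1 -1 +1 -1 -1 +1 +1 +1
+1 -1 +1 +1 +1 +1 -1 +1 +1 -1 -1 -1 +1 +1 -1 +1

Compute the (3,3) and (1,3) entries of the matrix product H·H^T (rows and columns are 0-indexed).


Row 1 of H: [-1, 1, -1, 1, 1, 1, 1, -1, 1, -1, 1, 1, -1, -1, -1, 1].
Row 3 of H: [1, -1, 1, 1, -1, -1, 1, -1, -1, 1, 1, 1, 1, 1, -1, 1].
(H·H^T)[3][3] = Σ_j H[3][j]·H[3][j] = (1)² + (-1)² + (1)² + (1)² + (-1)² + (-1)² + (1)² + (-1)² + (-1)² + (1)² + (1)² + (1)² + (1)² + (1)² + (-1)² + (1)² = 1 + 1 + 1 + 1 + 1 + 1 + 1 + 1 + 1 + 1 + 1 + 1 + 1 + 1 + 1 + 1 = 16.
(H·H^T)[1][3] = Σ_j H[1][j]·H[3][j] = (-1)·(1) + (1)·(-1) + (-1)·(1) + (1)·(1) + (1)·(-1) + (1)·(-1) + (1)·(1) + (-1)·(-1) + (1)·(-1) + (-1)·(1) + (1)·(1) + (1)·(1) + (-1)·(1) + (-1)·(1) + (-1)·(-1) + (1)·(1) = -1 + -1 + -1 + 1 + -1 + -1 + 1 + 1 + -1 + -1 + 1 + 1 + -1 + -1 + 1 + 1 = -2.
Rows 1 and 3 are not orthogonal (dot product = -2 ≠ 0), so H is not a Hadamard matrix.

(3,3) entry = 16; (1,3) entry = -2.


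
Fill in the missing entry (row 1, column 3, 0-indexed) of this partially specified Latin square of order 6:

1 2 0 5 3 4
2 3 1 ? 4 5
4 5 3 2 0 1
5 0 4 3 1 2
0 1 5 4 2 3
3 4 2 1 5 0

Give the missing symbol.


Row 1 contains symbols [1, 2, 3, 4, 5] — missing [0].
Column 3 contains symbols [1, 2, 3, 4, 5] — missing [0].
The missing symbol must appear in both missing sets; intersection = [0].
Therefore the hidden value is 0.

Missing value = 0.


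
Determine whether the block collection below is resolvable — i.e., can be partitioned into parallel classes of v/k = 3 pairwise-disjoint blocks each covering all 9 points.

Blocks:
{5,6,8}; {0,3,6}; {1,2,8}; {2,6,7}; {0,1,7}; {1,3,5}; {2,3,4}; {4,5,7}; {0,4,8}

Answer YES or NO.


v = 9, block size k = 3, number of blocks = 9.
For resolvability, blocks must partition into parallel classes of size v/k = 3.
Total blocks must therefore be a multiple of 3: 9 = 3·3 + 0 ⇒ divisible ✓.
Greedy packing gives 3 candidate class(es). Each should be a full parallel class (size 3, covers all 9 points).
  Class 1 (3 blocks): {5,6,8}; {0,1,7}; {2,3,4}. Points covered: [0, 1, 2, 3, 4, 5, 6, 7, 8].
  Class 2 (3 blocks): {0,3,6}; {1,2,8}; {4,5,7}. Points covered: [0, 1, 2, 3, 4, 5, 6, 7, 8].
  Class 3 (3 blocks): {2,6,7}; {1,3,5}; {0,4,8}. Points covered: [0, 1, 2, 3, 4, 5, 6, 7, 8].
All classes full (size 3)? YES. All classes cover every point? YES.
Resolvable? YES.

YES


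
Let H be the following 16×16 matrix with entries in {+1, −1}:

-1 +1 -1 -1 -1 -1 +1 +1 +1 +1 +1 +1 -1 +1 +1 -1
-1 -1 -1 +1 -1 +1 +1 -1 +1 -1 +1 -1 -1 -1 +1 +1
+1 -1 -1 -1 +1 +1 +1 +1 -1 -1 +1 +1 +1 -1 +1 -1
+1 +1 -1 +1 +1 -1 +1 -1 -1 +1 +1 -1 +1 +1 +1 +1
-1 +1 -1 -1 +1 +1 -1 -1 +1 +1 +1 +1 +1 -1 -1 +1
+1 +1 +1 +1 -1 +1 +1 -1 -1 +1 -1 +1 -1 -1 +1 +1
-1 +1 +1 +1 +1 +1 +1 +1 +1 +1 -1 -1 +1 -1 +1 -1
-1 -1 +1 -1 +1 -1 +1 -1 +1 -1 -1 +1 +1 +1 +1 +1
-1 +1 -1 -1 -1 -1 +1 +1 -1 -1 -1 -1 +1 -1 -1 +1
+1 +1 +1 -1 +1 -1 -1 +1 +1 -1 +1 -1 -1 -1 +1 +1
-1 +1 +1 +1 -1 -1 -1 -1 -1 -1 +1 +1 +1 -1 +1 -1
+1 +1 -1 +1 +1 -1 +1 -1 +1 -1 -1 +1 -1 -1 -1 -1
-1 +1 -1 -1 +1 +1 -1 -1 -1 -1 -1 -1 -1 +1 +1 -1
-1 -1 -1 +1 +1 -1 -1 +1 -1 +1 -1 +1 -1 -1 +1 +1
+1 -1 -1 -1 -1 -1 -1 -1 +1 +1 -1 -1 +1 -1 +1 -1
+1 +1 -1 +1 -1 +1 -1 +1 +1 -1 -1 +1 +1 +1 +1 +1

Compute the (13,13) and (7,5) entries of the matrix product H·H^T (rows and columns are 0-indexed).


Row 5 of H: [1, 1, 1, 1, -1, 1, 1, -1, -1, 1, -1, 1, -1, -1, 1, 1].
Row 7 of H: [-1, -1, 1, -1, 1, -1, 1, -1, 1, -1, -1, 1, 1, 1, 1, 1].
Row 13 of H: [-1, -1, -1, 1, 1, -1, -1, 1, -1, 1, -1, 1, -1, -1, 1, 1].
(H·H^T)[13][13] = Σ_j H[13][j]·H[13][j] = (-1)² + (-1)² + (-1)² + (1)² + (1)² + (-1)² + (-1)² + (1)² + (-1)² + (1)² + (-1)² + (1)² + (-1)² + (-1)² + (1)² + (1)² = 1 + 1 + 1 + 1 + 1 + 1 + 1 + 1 + 1 + 1 + 1 + 1 + 1 + 1 + 1 + 1 = 16.
(H·H^T)[7][5] = Σ_j H[7][j]·H[5][j] = (-1)·(1) + (-1)·(1) + (1)·(1) + (-1)·(1) + (1)·(-1) + (-1)·(1) + (1)·(1) + (-1)·(-1) + (1)·(-1) + (-1)·(1) + (-1)·(-1) + (1)·(1) + (1)·(-1) + (1)·(-1) + (1)·(1) + (1)·(1) = -1 + -1 + 1 + -1 + -1 + -1 + 1 + 1 + -1 + -1 + 1 + 1 + -1 + -1 + 1 + 1 = -2.
Rows 7 and 5 are not orthogonal (dot product = -2 ≠ 0), so H is not a Hadamard matrix.

(13,13) entry = 16; (7,5) entry = -2.


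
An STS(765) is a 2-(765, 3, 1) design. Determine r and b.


An STS(v) is a 2-(v, 3, 1) BIBD: block size k = 3, λ = 1.
Replication: r(k − 1) = λ(v − 1) ⇒ r·2 = 765 − 1 = 764 ⇒ r = 382.
Block count: b = v(v − 1)/6 = 765·764/6 = 584460/6 = 97410.
(Check via bk = vr: 97410·3 = 292230 = 765·382 = 292230 ✓.)

r = 382, b = 97410.


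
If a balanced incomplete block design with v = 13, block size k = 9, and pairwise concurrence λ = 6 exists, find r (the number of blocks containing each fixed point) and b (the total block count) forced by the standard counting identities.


Any 2-(v, k, λ) BIBD satisfies two necessary conditions:
  (i)  Each point sits in r blocks, and counting incidences through any fixed point gives r(k − 1) = λ(v − 1), so r = λ(v − 1)/(k − 1).
  (ii) Total incidences bk = vr, so b = vr/k.
Step 1: r = λ(v − 1)/(k − 1) = 6·(13 − 1)/(9 − 1) = 6·12/8 = 72/8 = 9.
Step 2: b = vr/k = 13·9/9 = 117/9 = 13.
Check integrality: r = 9 ∈ Z ✓, b = 13 ∈ Z ✓.
(These identities are necessary conditions: they determine r and b for any design with these parameters, but do not by themselves prove that one exists.)

r = 9, b = 13.


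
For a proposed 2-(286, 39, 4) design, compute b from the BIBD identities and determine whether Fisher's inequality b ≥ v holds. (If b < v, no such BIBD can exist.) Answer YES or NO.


b = λv(v − 1)/(k(k − 1)) = 4·286·285/(39·38) = 326040/1482 = 220.
Compare with v = 286: b < v, so Fisher's inequality fails.

NO


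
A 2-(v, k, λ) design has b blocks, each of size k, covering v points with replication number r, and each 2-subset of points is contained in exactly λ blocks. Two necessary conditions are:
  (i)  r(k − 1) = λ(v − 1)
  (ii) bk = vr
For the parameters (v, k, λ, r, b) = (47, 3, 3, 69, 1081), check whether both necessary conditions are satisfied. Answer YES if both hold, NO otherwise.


Condition (i): r(k − 1) = 69·2 = 138; λ(v − 1) = 3·46 = 138. Match? YES.
Condition (ii): bk = 1081·3 = 3243; vr = 47·69 = 3243. Match? YES.
Both conditions hold? YES.

YES


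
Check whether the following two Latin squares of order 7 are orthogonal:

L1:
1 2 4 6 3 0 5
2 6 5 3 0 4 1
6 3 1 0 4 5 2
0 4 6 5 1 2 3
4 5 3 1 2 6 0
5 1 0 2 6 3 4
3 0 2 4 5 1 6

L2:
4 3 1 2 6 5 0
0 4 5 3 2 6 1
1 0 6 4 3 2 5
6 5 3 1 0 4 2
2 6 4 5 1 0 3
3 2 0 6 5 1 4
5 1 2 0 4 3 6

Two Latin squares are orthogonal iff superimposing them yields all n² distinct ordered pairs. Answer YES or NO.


Form the n² = 49 superimposed pairs (L1[i][j], L2[i][j]), row by row (rows and columns indexed from 0):
row 0: (1,4) (2,3) (4,1) (6,2) (3,6) (0,5) (5,0)
row 1: (2,0) (6,4) (5,5) (3,3) (0,2) (4,6) (1,1)
row 2: (6,1) (3,0) (1,6) (0,4) (4,3) (5,2) (2,5)
row 3: (0,6) (4,5) (6,3) (5,1) (1,0) (2,4) (3,2)
row 4: (4,2) (5,6) (3,4) (1,5) (2,1) (6,0) (0,3)
row 5: (5,3) (1,2) (0,0) (2,6) (6,5) (3,1) (4,4)
row 6: (3,5) (0,1) (2,2) (4,0) (5,4) (1,3) (6,6)
Orthogonality requires all 49 pairs distinct.
Check by first coordinate: for each symbol s of L1, list the L2 entries in the n cells where L1 = s; they must all differ.
  L1 = 0: L2 entries (in reading order) 5, 2, 4, 6, 3, 0, 1 — all 7 distinct ✓
  L1 = 1: L2 entries (in reading order) 4, 1, 6, 0, 5, 2, 3 — all 7 distinct ✓
  L1 = 2: L2 entries (in reading order) 3, 0, 5, 4, 1, 6, 2 — all 7 distinct ✓
  L1 = 3: L2 entries (in reading order) 6, 3, 0, 2, 4, 1, 5 — all 7 distinct ✓
  L1 = 4: L2 entries (in reading order) 1, 6, 3, 5, 2, 4, 0 — all 7 distinct ✓
  L1 = 5: L2 entries (in reading order) 0, 5, 2, 1, 6, 3, 4 — all 7 distinct ✓
  L1 = 6: L2 entries (in reading order) 2, 4, 1, 3, 0, 5, 6 — all 7 distinct ✓
Every symbol of L1 meets every symbol of L2 exactly once, so all 49 pairs are distinct (49 of 49).
Conclusion: YES.

YES


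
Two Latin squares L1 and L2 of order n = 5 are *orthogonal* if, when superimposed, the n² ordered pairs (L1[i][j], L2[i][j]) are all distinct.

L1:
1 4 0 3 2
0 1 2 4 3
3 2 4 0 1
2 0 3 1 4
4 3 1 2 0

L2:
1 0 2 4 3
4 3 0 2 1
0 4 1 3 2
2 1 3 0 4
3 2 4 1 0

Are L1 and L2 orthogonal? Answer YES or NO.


Form the n² = 25 superimposed pairs (L1[i][j], L2[i][j]), row by row (rows and columns indexed from 0):
row 0: (1,1) (4,0) (0,2) (3,4) (2,3)
row 1: (0,4) (1,3) (2,0) (4,2) (3,1)
row 2: (3,0) (2,4) (4,1) (0,3) (1,2)
row 3: (2,2) (0,1) (3,3) (1,0) (4,4)
row 4: (4,3) (3,2) (1,4) (2,1) (0,0)
Orthogonality requires all 25 pairs distinct.
Check by first coordinate: for each symbol s of L1, list the L2 entries in the n cells where L1 = s; they must all differ.
  L1 = 0: L2 entries (in reading order) 2, 4, 3, 1, 0 — all 5 distinct ✓
  L1 = 1: L2 entries (in reading order) 1, 3, 2, 0, 4 — all 5 distinct ✓
  L1 = 2: L2 entries (in reading order) 3, 0, 4, 2, 1 — all 5 distinct ✓
  L1 = 3: L2 entries (in reading order) 4, 1, 0, 3, 2 — all 5 distinct ✓
  L1 = 4: L2 entries (in reading order) 0, 2, 1, 4, 3 — all 5 distinct ✓
Every symbol of L1 meets every symbol of L2 exactly once, so all 25 pairs are distinct (25 of 25).
Conclusion: YES.

YES


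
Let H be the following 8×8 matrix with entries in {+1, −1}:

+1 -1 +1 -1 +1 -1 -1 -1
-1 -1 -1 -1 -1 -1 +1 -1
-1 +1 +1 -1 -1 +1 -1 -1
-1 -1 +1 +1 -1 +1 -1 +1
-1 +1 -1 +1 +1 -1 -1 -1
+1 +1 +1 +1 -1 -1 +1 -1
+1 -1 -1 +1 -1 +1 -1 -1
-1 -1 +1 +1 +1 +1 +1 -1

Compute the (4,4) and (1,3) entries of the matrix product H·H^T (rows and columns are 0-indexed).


Row 1 of H: [-1, -1, -1, -1, -1, -1, 1, -1].
Row 3 of H: [-1, -1, 1, 1, -1, 1, -1, 1].
Row 4 of H: [-1, 1, -1, 1, 1, -1, -1, -1].
(H·H^T)[4][4] = Σ_j H[4][j]·H[4][j] = (-1)² + (1)² + (-1)² + (1)² + (1)² + (-1)² + (-1)² + (-1)² = 1 + 1 + 1 + 1 + 1 + 1 + 1 + 1 = 8.
(H·H^T)[1][3] = Σ_j H[1][j]·H[3][j] = (-1)·(-1) + (-1)·(-1) + (-1)·(1) + (-1)·(1) + (-1)·(-1) + (-1)·(1) + (1)·(-1) + (-1)·(1) = 1 + 1 + -1 + -1 + 1 + -1 + -1 + -1 = -2.
Rows 1 and 3 are not orthogonal (dot product = -2 ≠ 0), so H is not a Hadamard matrix.

(4,4) entry = 8; (1,3) entry = -2.


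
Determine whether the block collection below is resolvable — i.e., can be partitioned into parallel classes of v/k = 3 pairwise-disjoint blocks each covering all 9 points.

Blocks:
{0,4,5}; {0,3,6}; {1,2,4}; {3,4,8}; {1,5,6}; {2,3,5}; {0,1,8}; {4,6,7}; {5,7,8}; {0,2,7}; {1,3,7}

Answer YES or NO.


v = 9, block size k = 3, number of blocks = 11.
For resolvability, blocks must partition into parallel classes of size v/k = 3.
Total blocks must therefore be a multiple of 3: 11 = 3·3 + 2 ⇒ not divisible ✗.
Resolvable? NO.

NO


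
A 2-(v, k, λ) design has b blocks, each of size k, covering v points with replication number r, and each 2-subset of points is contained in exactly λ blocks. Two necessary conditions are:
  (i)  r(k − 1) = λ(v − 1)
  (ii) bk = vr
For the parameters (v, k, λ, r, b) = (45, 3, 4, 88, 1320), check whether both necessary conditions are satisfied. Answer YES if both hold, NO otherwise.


Condition (i): r(k − 1) = 88·2 = 176; λ(v − 1) = 4·44 = 176. Match? YES.
Condition (ii): bk = 1320·3 = 3960; vr = 45·88 = 3960. Match? YES.
Both conditions hold? YES.

YES


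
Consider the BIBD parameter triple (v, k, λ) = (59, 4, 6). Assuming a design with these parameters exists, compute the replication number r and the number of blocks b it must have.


Any 2-(v, k, λ) BIBD satisfies two necessary conditions:
  (i)  Each point sits in r blocks, and counting incidences through any fixed point gives r(k − 1) = λ(v − 1), so r = λ(v − 1)/(k − 1).
  (ii) Total incidences bk = vr, so b = vr/k.
Step 1: r = λ(v − 1)/(k − 1) = 6·(59 − 1)/(4 − 1) = 6·58/3 = 348/3 = 116.
Step 2: b = vr/k = 59·116/4 = 6844/4 = 1711.
Check integrality: r = 116 ∈ Z ✓, b = 1711 ∈ Z ✓.
(These identities are necessary conditions: they determine r and b for any design with these parameters, but do not by themselves prove that one exists.)

r = 116, b = 1711.


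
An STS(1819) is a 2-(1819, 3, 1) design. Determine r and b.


An STS(v) is a 2-(v, 3, 1) BIBD: block size k = 3, λ = 1.
Replication: r(k − 1) = λ(v − 1) ⇒ r·2 = 1819 − 1 = 1818 ⇒ r = 909.
Block count: bk = vr ⇒ b·3 = 1819·909 = 1653471 ⇒ b = 551157.

r = 909, b = 551157.


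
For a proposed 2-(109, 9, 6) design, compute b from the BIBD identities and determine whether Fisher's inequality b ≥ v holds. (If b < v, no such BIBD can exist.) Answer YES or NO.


b = λv(v − 1)/(k(k − 1)) = 6·109·108/(9·8) = 70632/72 = 981.
Compare with v = 109: b ≥ v, so Fisher's inequality holds.

YES


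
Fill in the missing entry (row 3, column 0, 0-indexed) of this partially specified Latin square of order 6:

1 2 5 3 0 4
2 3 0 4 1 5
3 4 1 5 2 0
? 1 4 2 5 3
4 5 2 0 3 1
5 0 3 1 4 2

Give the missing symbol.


Row 3 contains symbols [1, 2, 3, 4, 5] — missing [0].
Column 0 contains symbols [1, 2, 3, 4, 5] — missing [0].
The missing symbol must appear in both missing sets; intersection = [0].
Therefore the hidden value is 0.

Missing value = 0.


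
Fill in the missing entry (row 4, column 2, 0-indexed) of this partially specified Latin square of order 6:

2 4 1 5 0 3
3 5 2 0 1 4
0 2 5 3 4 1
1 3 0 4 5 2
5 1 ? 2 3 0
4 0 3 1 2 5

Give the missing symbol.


Row 4 contains symbols [0, 1, 2, 3, 5] — missing [4].
Column 2 contains symbols [0, 1, 2, 3, 5] — missing [4].
The missing symbol must appear in both missing sets; intersection = [4].
Therefore the hidden value is 4.

Missing value = 4.


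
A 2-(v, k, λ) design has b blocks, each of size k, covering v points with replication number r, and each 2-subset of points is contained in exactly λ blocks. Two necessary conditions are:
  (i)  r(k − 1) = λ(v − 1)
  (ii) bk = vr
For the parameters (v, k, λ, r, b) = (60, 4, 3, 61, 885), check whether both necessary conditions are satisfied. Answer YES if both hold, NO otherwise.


Condition (i): r(k − 1) = 61·3 = 183; λ(v − 1) = 3·59 = 177. Match? NO.
Condition (ii): bk = 885·4 = 3540; vr = 60·61 = 3660. Match? NO.
Both conditions hold? NO.

NO


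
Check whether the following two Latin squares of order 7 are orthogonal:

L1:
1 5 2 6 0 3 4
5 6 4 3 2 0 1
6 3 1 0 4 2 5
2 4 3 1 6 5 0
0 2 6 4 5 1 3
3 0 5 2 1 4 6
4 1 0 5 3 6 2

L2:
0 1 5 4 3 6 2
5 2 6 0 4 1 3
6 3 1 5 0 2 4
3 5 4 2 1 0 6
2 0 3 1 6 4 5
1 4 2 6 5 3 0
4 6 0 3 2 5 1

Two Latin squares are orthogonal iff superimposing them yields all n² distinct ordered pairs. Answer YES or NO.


Form the n² = 49 superimposed pairs (L1[i][j], L2[i][j]), row by row (rows and columns indexed from 0):
row 0: (1,0) (5,1) (2,5) (6,4) (0,3) (3,6) (4,2)
row 1: (5,5) (6,2) (4,6) (3,0) (2,4) (0,1) (1,3)
row 2: (6,6) (3,3) (1,1) (0,5) (4,0) (2,2) (5,4)
row 3: (2,3) (4,5) (3,4) (1,2) (6,1) (5,0) (0,6)
row 4: (0,2) (2,0) (6,3) (4,1) (5,6) (1,4) (3,5)
row 5: (3,1) (0,4) (5,2) (2,6) (1,5) (4,3) (6,0)
row 6: (4,4) (1,6) (0,0) (5,3) (3,2) (6,5) (2,1)
Orthogonality requires all 49 pairs distinct.
Check by first coordinate: for each symbol s of L1, list the L2 entries in the n cells where L1 = s; they must all differ.
  L1 = 0: L2 entries (in reading order) 3, 1, 5, 6, 2, 4, 0 — all 7 distinct ✓
  L1 = 1: L2 entries (in reading order) 0, 3, 1, 2, 4, 5, 6 — all 7 distinct ✓
  L1 = 2: L2 entries (in reading order) 5, 4, 2, 3, 0, 6, 1 — all 7 distinct ✓
  L1 = 3: L2 entries (in reading order) 6, 0, 3, 4, 5, 1, 2 — all 7 distinct ✓
  L1 = 4: L2 entries (in reading order) 2, 6, 0, 5, 1, 3, 4 — all 7 distinct ✓
  L1 = 5: L2 entries (in reading order) 1, 5, 4, 0, 6, 2, 3 — all 7 distinct ✓
  L1 = 6: L2 entries (in reading order) 4, 2, 6, 1, 3, 0, 5 — all 7 distinct ✓
Every symbol of L1 meets every symbol of L2 exactly once, so all 49 pairs are distinct (49 of 49).
Conclusion: YES.

YES


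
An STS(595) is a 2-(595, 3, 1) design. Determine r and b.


An STS(v) is a 2-(v, 3, 1) BIBD: block size k = 3, λ = 1.
Replication: r(k − 1) = λ(v − 1) ⇒ r·2 = 595 − 1 = 594 ⇒ r = 297.
Block count: b = v(v − 1)/6 = 595·594/6 = 353430/6 = 58905.
(Check via bk = vr: 58905·3 = 176715 = 595·297 = 176715 ✓.)

r = 297, b = 58905.


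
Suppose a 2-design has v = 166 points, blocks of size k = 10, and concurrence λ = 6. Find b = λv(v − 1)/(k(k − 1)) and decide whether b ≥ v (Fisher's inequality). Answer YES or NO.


b = λv(v − 1)/(k(k − 1)) = 6·166·165/(10·9) = 164340/90 = 1826.
Compare with v = 166: b ≥ v, so Fisher's inequality holds.

YES


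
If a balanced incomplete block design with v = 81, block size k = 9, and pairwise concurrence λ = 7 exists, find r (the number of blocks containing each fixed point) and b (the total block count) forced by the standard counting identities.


Any 2-(v, k, λ) BIBD satisfies two necessary conditions:
  (i)  Each point sits in r blocks, and counting incidences through any fixed point gives r(k − 1) = λ(v − 1), so r = λ(v − 1)/(k − 1).
  (ii) Total incidences bk = vr, so b = vr/k.
Step 1: r = λ(v − 1)/(k − 1) = 7·(81 − 1)/(9 − 1) = 7·80/8 = 560/8 = 70.
Step 2: b = vr/k = 81·70/9 = 5670/9 = 630.
Check integrality: r = 70 ∈ Z ✓, b = 630 ∈ Z ✓.
(These identities are necessary conditions: they determine r and b for any design with these parameters, but do not by themselves prove that one exists.)

r = 70, b = 630.


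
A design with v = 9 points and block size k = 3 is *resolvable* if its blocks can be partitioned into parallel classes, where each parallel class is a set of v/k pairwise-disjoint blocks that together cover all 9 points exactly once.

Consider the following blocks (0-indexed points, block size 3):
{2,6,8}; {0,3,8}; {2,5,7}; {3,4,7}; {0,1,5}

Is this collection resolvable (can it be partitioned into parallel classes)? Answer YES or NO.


v = 9, block size k = 3, number of blocks = 5.
For resolvability, blocks must partition into parallel classes of size v/k = 3.
Total blocks must therefore be a multiple of 3: 5 = 3·1 + 2 ⇒ not divisible ✗.
Resolvable? NO.

NO


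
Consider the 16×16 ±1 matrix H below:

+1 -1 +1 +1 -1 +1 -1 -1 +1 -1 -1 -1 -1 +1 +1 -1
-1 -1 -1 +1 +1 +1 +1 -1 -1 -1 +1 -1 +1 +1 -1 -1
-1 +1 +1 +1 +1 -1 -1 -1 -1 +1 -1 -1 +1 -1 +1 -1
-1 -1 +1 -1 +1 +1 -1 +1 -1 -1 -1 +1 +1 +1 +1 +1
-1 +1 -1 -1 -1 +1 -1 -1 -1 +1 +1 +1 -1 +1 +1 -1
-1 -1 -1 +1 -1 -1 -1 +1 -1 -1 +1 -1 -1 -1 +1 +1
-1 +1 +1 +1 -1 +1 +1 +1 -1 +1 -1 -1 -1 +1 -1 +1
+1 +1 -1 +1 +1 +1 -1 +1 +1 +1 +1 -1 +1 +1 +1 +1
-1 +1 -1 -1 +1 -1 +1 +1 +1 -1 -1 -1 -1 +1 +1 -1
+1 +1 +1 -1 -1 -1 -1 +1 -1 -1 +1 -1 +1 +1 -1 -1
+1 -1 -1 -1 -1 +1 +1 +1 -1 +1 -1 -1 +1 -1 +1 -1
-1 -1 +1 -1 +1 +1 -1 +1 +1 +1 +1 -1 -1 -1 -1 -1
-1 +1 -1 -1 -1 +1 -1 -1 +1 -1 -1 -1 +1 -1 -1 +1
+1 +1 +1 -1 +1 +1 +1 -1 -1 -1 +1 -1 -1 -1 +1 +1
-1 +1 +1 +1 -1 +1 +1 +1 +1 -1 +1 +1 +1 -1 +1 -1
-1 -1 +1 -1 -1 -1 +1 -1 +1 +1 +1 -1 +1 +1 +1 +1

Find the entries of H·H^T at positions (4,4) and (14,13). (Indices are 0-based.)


Row 4 of H: [-1, 1, -1, -1, -1, 1, -1, -1, -1, 1, 1, 1, -1, 1, 1, -1].
Row 13 of H: [1, 1, 1, -1, 1, 1, 1, -1, -1, -1, 1, -1, -1, -1, 1, 1].
Row 14 of H: [-1, 1, 1, 1, -1, 1, 1, 1, 1, -1, 1, 1, 1, -1, 1, -1].
(H·H^T)[4][4] = Σ_j H[4][j]·H[4][j] = (-1)² + (1)² + (-1)² + (-1)² + (-1)² + (1)² + (-1)² + (-1)² + (-1)² + (1)² + (1)² + (1)² + (-1)² + (1)² + (1)² + (-1)² = 1 + 1 + 1 + 1 + 1 + 1 + 1 + 1 + 1 + 1 + 1 + 1 + 1 + 1 + 1 + 1 = 16.
(H·H^T)[14][13] = Σ_j H[14][j]·H[13][j] = (-1)·(1) + (1)·(1) + (1)·(1) + (1)·(-1) + (-1)·(1) + (1)·(1) + (1)·(1) + (1)·(-1) + (1)·(-1) + (-1)·(-1) + (1)·(1) + (1)·(-1) + (1)·(-1) + (-1)·(-1) + (1)·(1) + (-1)·(1) = -1 + 1 + 1 + -1 + -1 + 1 + 1 + -1 + -1 + 1 + 1 + -1 + -1 + 1 + 1 + -1 = 0.
So rows 14 and 13 are orthogonal; the diagonal entry equals n = 16.

(4,4) entry = 16; (14,13) entry = 0.


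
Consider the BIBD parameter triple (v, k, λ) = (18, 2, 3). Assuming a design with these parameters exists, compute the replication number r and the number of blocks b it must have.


Any 2-(v, k, λ) BIBD satisfies two necessary conditions:
  (i)  Each point sits in r blocks, and counting incidences through any fixed point gives r(k − 1) = λ(v − 1), so r = λ(v − 1)/(k − 1).
  (ii) Total incidences bk = vr, so b = vr/k.
Step 1: r = λ(v − 1)/(k − 1) = 3·(18 − 1)/(2 − 1) = 3·17/1 = 51/1 = 51.
Step 2: b = vr/k = 18·51/2 = 918/2 = 459.
Check integrality: r = 51 ∈ Z ✓, b = 459 ∈ Z ✓.
(These identities are necessary conditions: they determine r and b for any design with these parameters, but do not by themselves prove that one exists.)

r = 51, b = 459.


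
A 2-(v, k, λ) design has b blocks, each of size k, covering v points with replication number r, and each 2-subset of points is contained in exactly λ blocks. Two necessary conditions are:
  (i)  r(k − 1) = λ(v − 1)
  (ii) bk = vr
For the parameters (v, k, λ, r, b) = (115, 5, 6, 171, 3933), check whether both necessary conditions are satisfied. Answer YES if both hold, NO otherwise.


Condition (i): r(k − 1) = 171·4 = 684; λ(v − 1) = 6·114 = 684. Match? YES.
Condition (ii): bk = 3933·5 = 19665; vr = 115·171 = 19665. Match? YES.
Both conditions hold? YES.

YES


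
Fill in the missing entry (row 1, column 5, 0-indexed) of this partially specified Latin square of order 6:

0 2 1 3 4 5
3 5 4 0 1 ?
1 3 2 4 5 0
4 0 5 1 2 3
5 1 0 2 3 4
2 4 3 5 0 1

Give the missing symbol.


Row 1 contains symbols [0, 1, 3, 4, 5] — missing [2].
Column 5 contains symbols [0, 1, 3, 4, 5] — missing [2].
The missing symbol must appear in both missing sets; intersection = [2].
Therefore the hidden value is 2.

Missing value = 2.


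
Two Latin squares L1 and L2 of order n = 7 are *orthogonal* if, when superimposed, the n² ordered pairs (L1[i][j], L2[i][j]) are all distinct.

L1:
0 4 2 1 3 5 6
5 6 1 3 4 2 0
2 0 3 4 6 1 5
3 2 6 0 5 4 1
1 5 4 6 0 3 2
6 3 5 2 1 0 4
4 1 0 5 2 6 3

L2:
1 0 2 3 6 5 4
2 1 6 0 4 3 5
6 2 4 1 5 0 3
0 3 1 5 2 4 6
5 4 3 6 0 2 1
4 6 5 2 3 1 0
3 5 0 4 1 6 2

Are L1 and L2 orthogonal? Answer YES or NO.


Form the n² = 49 superimposed pairs (L1[i][j], L2[i][j]), row by row (rows and columns indexed from 0):
row 0: (0,1) (4,0) (2,2) (1,3) (3,6) (5,5) (6,4)
row 1: (5,2) (6,1) (1,6) (3,0) (4,4) (2,3) (0,5)
row 2: (2,6) (0,2) (3,4) (4,1) (6,5) (1,0) (5,3)
row 3: (3,0) (2,3) (6,1) (0,5) (5,2) (4,4) (1,6)
row 4: (1,5) (5,4) (4,3) (6,6) (0,0) (3,2) (2,1)
row 5: (6,4) (3,6) (5,5) (2,2) (1,3) (0,1) (4,0)
row 6: (4,3) (1,5) (0,0) (5,4) (2,1) (6,6) (3,2)
Orthogonality requires all 49 pairs distinct.
But the pair (3,0) repeats: cell (1,3) has L1 = 3, L2 = 0, and cell (3,0) has L1 = 3, L2 = 0.
A repeated pair means some other pair never occurs (only 28 distinct pairs out of 49), so the squares are not orthogonal.
Conclusion: NO.

NO


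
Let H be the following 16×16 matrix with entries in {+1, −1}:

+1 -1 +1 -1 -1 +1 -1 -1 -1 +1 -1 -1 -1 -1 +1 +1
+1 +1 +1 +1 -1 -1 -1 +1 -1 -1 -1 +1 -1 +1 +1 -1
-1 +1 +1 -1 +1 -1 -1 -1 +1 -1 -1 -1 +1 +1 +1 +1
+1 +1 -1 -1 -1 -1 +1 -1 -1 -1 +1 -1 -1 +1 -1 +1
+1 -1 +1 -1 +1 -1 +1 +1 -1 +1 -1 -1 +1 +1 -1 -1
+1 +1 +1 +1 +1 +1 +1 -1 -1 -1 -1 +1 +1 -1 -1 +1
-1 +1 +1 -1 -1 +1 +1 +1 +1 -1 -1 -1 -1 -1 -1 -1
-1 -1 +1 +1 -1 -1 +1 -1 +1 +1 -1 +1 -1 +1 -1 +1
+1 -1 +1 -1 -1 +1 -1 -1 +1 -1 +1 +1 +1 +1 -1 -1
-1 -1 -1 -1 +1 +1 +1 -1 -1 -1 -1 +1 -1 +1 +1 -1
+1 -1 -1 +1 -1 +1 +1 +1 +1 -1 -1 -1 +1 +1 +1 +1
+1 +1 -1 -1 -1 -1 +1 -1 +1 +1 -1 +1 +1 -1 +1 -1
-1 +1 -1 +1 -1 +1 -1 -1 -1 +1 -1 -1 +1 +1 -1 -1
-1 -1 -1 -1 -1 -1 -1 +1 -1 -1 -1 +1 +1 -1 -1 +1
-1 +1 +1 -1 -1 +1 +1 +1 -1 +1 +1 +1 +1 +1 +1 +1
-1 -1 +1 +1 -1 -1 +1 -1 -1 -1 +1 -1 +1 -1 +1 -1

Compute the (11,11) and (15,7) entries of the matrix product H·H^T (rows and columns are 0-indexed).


Row 7 of H: [-1, -1, 1, 1, -1, -1, 1, -1, 1, 1, -1, 1, -1, 1, -1, 1].
Row 11 of H: [1, 1, -1, -1, -1, -1, 1, -1, 1, 1, -1, 1, 1, -1, 1, -1].
Row 15 of H: [-1, -1, 1, 1, -1, -1, 1, -1, -1, -1, 1, -1, 1, -1, 1, -1].
(H·H^T)[11][11] = Σ_j H[11][j]·H[11][j] = (1)² + (1)² + (-1)² + (-1)² + (-1)² + (-1)² + (1)² + (-1)² + (1)² + (1)² + (-1)² + (1)² + (1)² + (-1)² + (1)² + (-1)² = 1 + 1 + 1 + 1 + 1 + 1 + 1 + 1 + 1 + 1 + 1 + 1 + 1 + 1 + 1 + 1 = 16.
(H·H^T)[15][7] = Σ_j H[15][j]·H[7][j] = (-1)·(-1) + (-1)·(-1) + (1)·(1) + (1)·(1) + (-1)·(-1) + (-1)·(-1) + (1)·(1) + (-1)·(-1) + (-1)·(1) + (-1)·(1) + (1)·(-1) + (-1)·(1) + (1)·(-1) + (-1)·(1) + (1)·(-1) + (-1)·(1) = 1 + 1 + 1 + 1 + 1 + 1 + 1 + 1 + -1 + -1 + -1 + -1 + -1 + -1 + -1 + -1 = 0.
So rows 15 and 7 are orthogonal; the diagonal entry equals n = 16.

(11,11) entry = 16; (15,7) entry = 0.
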